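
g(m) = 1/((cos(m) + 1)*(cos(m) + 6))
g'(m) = sin(m)/((cos(m) + 1)*(cos(m) + 6)^2) + sin(m)/((cos(m) + 1)^2*(cos(m) + 6))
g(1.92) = 0.27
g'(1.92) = 0.43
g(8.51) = 0.48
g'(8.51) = 1.04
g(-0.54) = 0.08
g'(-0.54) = -0.03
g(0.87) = 0.09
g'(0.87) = 0.05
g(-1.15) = 0.11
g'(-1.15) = -0.09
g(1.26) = 0.12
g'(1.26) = 0.11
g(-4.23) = 0.34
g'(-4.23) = 0.61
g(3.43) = 4.80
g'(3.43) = -33.34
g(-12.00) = 0.08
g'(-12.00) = 0.03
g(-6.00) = 0.07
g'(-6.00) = 0.01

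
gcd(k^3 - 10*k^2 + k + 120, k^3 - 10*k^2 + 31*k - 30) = k - 5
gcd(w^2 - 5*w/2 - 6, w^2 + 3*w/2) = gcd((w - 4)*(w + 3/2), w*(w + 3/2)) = w + 3/2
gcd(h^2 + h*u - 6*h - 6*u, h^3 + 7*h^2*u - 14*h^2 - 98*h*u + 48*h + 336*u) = h - 6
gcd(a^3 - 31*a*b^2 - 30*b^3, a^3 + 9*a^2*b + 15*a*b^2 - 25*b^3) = a + 5*b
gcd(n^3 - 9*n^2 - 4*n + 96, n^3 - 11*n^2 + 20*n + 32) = n^2 - 12*n + 32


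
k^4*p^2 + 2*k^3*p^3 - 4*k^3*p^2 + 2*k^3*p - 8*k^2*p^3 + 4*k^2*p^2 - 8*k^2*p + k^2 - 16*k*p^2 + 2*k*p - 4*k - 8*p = (k - 4)*(k + 2*p)*(k*p + 1)^2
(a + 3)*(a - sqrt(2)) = a^2 - sqrt(2)*a + 3*a - 3*sqrt(2)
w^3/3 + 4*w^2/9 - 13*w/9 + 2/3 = (w/3 + 1)*(w - 1)*(w - 2/3)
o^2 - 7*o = o*(o - 7)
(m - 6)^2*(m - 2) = m^3 - 14*m^2 + 60*m - 72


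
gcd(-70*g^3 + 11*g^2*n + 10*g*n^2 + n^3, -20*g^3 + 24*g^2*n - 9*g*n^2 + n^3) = 2*g - n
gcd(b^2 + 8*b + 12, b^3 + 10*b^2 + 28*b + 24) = b^2 + 8*b + 12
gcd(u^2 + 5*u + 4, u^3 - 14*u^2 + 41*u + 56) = u + 1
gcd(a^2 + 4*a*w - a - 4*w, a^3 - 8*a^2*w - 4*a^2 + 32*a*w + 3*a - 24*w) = a - 1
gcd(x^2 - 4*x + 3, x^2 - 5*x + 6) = x - 3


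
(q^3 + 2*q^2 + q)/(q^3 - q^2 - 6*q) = (q^2 + 2*q + 1)/(q^2 - q - 6)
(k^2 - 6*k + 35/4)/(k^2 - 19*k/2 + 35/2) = (k - 7/2)/(k - 7)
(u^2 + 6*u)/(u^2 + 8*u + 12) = u/(u + 2)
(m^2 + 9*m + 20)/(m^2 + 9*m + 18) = (m^2 + 9*m + 20)/(m^2 + 9*m + 18)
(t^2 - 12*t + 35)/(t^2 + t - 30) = (t - 7)/(t + 6)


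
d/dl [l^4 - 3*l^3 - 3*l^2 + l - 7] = 4*l^3 - 9*l^2 - 6*l + 1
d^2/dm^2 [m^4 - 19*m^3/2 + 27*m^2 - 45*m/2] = 12*m^2 - 57*m + 54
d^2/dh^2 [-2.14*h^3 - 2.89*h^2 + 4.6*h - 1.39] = -12.84*h - 5.78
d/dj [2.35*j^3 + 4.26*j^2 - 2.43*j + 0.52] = 7.05*j^2 + 8.52*j - 2.43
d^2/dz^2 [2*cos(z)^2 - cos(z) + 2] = cos(z) - 4*cos(2*z)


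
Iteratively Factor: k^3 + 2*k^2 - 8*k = (k - 2)*(k^2 + 4*k) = (k - 2)*(k + 4)*(k)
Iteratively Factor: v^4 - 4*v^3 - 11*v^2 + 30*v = (v - 2)*(v^3 - 2*v^2 - 15*v) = v*(v - 2)*(v^2 - 2*v - 15) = v*(v - 5)*(v - 2)*(v + 3)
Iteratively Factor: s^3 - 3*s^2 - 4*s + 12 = (s - 2)*(s^2 - s - 6) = (s - 2)*(s + 2)*(s - 3)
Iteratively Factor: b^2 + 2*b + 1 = (b + 1)*(b + 1)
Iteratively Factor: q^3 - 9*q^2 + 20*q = (q - 5)*(q^2 - 4*q) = (q - 5)*(q - 4)*(q)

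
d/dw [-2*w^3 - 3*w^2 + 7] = 6*w*(-w - 1)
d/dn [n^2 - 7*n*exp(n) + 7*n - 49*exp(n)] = -7*n*exp(n) + 2*n - 56*exp(n) + 7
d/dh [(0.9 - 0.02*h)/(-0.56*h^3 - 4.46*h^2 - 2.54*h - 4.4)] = (-0.0224*h^3 + 1.4228*h^2 + 8.028*h + 2.374)/(0.3136*h^6 + 4.9952*h^5 + 22.7364*h^4 + 27.5848*h^3 + 45.6996*h^2 + 22.352*h + 19.36)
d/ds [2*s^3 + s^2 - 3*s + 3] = 6*s^2 + 2*s - 3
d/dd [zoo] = 0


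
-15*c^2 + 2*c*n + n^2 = (-3*c + n)*(5*c + n)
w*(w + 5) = w^2 + 5*w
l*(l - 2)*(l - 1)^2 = l^4 - 4*l^3 + 5*l^2 - 2*l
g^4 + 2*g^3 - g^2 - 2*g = g*(g - 1)*(g + 1)*(g + 2)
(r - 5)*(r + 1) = r^2 - 4*r - 5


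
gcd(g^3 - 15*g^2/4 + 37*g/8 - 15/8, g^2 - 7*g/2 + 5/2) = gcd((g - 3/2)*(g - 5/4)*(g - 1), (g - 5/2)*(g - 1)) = g - 1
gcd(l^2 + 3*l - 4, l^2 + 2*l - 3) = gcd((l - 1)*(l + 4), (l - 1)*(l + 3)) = l - 1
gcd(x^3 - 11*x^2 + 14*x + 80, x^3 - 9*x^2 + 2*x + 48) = x^2 - 6*x - 16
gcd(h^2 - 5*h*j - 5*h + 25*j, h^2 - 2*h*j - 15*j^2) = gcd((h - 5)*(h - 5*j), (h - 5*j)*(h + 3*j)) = h - 5*j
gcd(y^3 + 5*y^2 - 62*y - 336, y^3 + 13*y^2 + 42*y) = y^2 + 13*y + 42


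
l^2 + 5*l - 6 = (l - 1)*(l + 6)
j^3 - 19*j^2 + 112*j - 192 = (j - 8)^2*(j - 3)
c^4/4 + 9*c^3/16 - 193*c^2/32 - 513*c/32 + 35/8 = (c/4 + 1)*(c - 5)*(c - 1/4)*(c + 7/2)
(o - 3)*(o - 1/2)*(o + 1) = o^3 - 5*o^2/2 - 2*o + 3/2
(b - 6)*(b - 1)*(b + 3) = b^3 - 4*b^2 - 15*b + 18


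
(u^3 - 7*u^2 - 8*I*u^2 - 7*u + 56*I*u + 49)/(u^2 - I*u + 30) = (u^3 + u^2*(-7 - 8*I) + u*(-7 + 56*I) + 49)/(u^2 - I*u + 30)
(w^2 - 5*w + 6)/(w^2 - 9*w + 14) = (w - 3)/(w - 7)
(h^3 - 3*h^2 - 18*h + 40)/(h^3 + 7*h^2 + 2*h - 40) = (h - 5)/(h + 5)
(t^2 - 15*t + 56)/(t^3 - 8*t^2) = (t - 7)/t^2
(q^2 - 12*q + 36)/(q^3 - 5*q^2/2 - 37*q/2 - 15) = 2*(q - 6)/(2*q^2 + 7*q + 5)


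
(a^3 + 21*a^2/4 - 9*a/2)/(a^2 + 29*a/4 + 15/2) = a*(4*a - 3)/(4*a + 5)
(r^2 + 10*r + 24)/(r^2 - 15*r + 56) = (r^2 + 10*r + 24)/(r^2 - 15*r + 56)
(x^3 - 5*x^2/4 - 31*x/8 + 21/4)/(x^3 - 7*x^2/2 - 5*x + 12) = (x - 7/4)/(x - 4)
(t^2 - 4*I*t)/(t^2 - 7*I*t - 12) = t/(t - 3*I)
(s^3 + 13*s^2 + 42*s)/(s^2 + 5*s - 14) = s*(s + 6)/(s - 2)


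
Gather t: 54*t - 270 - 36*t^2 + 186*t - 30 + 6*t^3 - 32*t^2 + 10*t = 6*t^3 - 68*t^2 + 250*t - 300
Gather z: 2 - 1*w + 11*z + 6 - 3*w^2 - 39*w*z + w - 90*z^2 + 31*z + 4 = -3*w^2 - 90*z^2 + z*(42 - 39*w) + 12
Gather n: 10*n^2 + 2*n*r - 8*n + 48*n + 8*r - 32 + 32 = 10*n^2 + n*(2*r + 40) + 8*r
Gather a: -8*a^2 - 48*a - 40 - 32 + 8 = -8*a^2 - 48*a - 64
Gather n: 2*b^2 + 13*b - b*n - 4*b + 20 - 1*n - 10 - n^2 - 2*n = 2*b^2 + 9*b - n^2 + n*(-b - 3) + 10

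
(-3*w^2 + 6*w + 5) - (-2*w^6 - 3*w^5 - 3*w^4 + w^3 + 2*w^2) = 2*w^6 + 3*w^5 + 3*w^4 - w^3 - 5*w^2 + 6*w + 5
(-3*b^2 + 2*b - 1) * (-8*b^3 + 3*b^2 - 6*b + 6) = 24*b^5 - 25*b^4 + 32*b^3 - 33*b^2 + 18*b - 6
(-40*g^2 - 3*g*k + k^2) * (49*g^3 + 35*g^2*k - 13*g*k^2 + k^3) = -1960*g^5 - 1547*g^4*k + 464*g^3*k^2 + 34*g^2*k^3 - 16*g*k^4 + k^5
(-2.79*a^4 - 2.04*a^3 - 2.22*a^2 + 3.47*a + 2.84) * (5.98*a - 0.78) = -16.6842*a^5 - 10.023*a^4 - 11.6844*a^3 + 22.4822*a^2 + 14.2766*a - 2.2152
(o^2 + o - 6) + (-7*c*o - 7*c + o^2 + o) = -7*c*o - 7*c + 2*o^2 + 2*o - 6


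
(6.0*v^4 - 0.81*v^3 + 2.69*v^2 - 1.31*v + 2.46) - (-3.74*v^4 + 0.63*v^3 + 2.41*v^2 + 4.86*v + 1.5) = 9.74*v^4 - 1.44*v^3 + 0.28*v^2 - 6.17*v + 0.96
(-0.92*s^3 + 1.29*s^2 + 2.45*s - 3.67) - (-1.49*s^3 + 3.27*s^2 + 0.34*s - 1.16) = 0.57*s^3 - 1.98*s^2 + 2.11*s - 2.51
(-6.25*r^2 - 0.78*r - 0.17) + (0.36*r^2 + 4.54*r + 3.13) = -5.89*r^2 + 3.76*r + 2.96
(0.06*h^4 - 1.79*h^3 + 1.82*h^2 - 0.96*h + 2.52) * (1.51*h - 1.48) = 0.0906*h^5 - 2.7917*h^4 + 5.3974*h^3 - 4.1432*h^2 + 5.226*h - 3.7296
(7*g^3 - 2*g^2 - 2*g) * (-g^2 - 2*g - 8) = -7*g^5 - 12*g^4 - 50*g^3 + 20*g^2 + 16*g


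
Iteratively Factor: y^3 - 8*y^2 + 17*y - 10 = (y - 2)*(y^2 - 6*y + 5) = (y - 2)*(y - 1)*(y - 5)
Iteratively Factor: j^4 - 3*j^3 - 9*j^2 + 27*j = (j)*(j^3 - 3*j^2 - 9*j + 27) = j*(j + 3)*(j^2 - 6*j + 9) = j*(j - 3)*(j + 3)*(j - 3)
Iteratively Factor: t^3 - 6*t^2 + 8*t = (t - 2)*(t^2 - 4*t) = t*(t - 2)*(t - 4)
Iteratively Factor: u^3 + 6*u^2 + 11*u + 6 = (u + 3)*(u^2 + 3*u + 2) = (u + 1)*(u + 3)*(u + 2)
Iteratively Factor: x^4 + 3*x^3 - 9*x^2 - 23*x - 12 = (x - 3)*(x^3 + 6*x^2 + 9*x + 4) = (x - 3)*(x + 1)*(x^2 + 5*x + 4) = (x - 3)*(x + 1)^2*(x + 4)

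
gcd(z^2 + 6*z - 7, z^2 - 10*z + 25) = 1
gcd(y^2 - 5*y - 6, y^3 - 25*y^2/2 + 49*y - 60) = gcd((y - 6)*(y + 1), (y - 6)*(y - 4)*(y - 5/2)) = y - 6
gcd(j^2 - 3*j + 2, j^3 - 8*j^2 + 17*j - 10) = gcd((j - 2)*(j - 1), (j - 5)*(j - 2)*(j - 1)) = j^2 - 3*j + 2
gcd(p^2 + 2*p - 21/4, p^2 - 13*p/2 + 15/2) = p - 3/2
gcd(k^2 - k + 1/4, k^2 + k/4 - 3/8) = k - 1/2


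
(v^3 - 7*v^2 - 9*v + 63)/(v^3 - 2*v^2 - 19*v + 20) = (v^3 - 7*v^2 - 9*v + 63)/(v^3 - 2*v^2 - 19*v + 20)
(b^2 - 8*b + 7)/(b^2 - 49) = (b - 1)/(b + 7)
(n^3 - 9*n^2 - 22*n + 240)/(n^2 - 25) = (n^2 - 14*n + 48)/(n - 5)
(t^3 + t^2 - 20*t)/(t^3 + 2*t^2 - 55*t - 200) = t*(t - 4)/(t^2 - 3*t - 40)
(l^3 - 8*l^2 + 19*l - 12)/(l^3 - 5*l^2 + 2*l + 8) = (l^2 - 4*l + 3)/(l^2 - l - 2)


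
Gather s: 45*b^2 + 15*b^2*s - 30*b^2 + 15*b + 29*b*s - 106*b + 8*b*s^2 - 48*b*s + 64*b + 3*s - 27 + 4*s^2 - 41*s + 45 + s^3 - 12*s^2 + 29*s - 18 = 15*b^2 - 27*b + s^3 + s^2*(8*b - 8) + s*(15*b^2 - 19*b - 9)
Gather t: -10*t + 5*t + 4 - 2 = 2 - 5*t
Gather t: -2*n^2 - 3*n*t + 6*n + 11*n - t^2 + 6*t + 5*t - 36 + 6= -2*n^2 + 17*n - t^2 + t*(11 - 3*n) - 30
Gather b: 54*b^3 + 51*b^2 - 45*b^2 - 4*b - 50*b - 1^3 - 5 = 54*b^3 + 6*b^2 - 54*b - 6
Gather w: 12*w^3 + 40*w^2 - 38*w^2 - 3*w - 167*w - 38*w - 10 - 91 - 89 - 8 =12*w^3 + 2*w^2 - 208*w - 198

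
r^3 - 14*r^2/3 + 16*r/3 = r*(r - 8/3)*(r - 2)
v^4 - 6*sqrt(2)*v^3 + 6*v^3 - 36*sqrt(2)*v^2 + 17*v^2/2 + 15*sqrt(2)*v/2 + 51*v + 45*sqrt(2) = (v + 6)*(v - 5*sqrt(2))*(v - 3*sqrt(2)/2)*(v + sqrt(2)/2)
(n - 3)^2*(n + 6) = n^3 - 27*n + 54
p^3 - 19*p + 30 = (p - 3)*(p - 2)*(p + 5)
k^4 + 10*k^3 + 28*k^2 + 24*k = k*(k + 2)^2*(k + 6)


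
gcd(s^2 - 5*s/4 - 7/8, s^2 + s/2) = s + 1/2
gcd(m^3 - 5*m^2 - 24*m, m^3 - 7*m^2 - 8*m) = m^2 - 8*m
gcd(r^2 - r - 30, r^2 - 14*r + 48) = r - 6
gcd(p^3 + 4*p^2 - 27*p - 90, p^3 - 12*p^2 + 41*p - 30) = p - 5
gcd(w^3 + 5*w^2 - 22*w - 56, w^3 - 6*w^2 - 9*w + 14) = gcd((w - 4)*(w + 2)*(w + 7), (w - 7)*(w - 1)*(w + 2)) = w + 2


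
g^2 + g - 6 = (g - 2)*(g + 3)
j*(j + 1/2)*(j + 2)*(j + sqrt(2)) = j^4 + sqrt(2)*j^3 + 5*j^3/2 + j^2 + 5*sqrt(2)*j^2/2 + sqrt(2)*j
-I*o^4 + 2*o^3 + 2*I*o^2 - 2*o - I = (o - 1)*(o + 1)*(o + I)*(-I*o + 1)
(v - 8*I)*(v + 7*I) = v^2 - I*v + 56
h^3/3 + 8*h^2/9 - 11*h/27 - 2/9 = (h/3 + 1)*(h - 2/3)*(h + 1/3)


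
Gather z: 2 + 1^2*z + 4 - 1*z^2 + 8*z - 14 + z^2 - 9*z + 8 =0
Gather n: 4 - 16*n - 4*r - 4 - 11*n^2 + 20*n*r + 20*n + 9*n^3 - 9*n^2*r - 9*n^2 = 9*n^3 + n^2*(-9*r - 20) + n*(20*r + 4) - 4*r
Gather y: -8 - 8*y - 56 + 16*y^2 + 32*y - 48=16*y^2 + 24*y - 112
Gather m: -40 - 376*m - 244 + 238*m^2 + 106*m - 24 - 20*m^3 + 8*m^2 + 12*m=-20*m^3 + 246*m^2 - 258*m - 308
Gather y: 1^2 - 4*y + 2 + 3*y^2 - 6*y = 3*y^2 - 10*y + 3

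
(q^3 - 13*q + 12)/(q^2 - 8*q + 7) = (q^2 + q - 12)/(q - 7)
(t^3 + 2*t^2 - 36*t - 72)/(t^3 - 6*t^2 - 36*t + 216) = (t + 2)/(t - 6)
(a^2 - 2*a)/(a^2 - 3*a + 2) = a/(a - 1)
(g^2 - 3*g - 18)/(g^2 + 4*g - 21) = (g^2 - 3*g - 18)/(g^2 + 4*g - 21)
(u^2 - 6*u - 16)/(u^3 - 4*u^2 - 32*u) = (u + 2)/(u*(u + 4))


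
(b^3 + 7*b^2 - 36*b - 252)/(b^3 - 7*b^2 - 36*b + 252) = (b + 7)/(b - 7)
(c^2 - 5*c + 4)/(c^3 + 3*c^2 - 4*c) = (c - 4)/(c*(c + 4))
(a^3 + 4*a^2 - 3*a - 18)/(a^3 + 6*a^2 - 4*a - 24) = (a^2 + 6*a + 9)/(a^2 + 8*a + 12)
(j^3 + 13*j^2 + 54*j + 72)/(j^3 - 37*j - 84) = (j + 6)/(j - 7)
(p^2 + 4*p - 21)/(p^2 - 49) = (p - 3)/(p - 7)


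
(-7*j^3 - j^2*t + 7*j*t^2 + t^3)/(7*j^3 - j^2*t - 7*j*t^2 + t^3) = (7*j + t)/(-7*j + t)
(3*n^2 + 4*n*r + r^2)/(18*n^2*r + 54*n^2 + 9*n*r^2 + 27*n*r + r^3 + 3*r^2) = (n + r)/(6*n*r + 18*n + r^2 + 3*r)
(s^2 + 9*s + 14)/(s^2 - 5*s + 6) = (s^2 + 9*s + 14)/(s^2 - 5*s + 6)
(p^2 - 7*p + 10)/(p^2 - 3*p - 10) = (p - 2)/(p + 2)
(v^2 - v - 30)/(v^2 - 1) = (v^2 - v - 30)/(v^2 - 1)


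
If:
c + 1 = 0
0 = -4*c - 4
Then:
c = -1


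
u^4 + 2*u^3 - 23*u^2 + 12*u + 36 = (u - 3)*(u - 2)*(u + 1)*(u + 6)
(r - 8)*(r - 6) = r^2 - 14*r + 48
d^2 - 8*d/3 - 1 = (d - 3)*(d + 1/3)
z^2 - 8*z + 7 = (z - 7)*(z - 1)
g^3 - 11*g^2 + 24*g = g*(g - 8)*(g - 3)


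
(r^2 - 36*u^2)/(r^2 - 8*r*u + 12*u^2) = (r + 6*u)/(r - 2*u)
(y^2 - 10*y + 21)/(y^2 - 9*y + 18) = (y - 7)/(y - 6)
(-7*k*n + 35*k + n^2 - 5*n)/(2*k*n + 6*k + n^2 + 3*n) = (-7*k*n + 35*k + n^2 - 5*n)/(2*k*n + 6*k + n^2 + 3*n)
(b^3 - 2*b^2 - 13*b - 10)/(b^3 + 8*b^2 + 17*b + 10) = (b - 5)/(b + 5)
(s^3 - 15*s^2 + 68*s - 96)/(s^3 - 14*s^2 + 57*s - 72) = (s - 4)/(s - 3)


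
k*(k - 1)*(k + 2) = k^3 + k^2 - 2*k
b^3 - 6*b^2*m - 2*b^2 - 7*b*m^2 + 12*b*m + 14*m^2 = (b - 2)*(b - 7*m)*(b + m)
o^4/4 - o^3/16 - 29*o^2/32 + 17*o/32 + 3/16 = (o/4 + 1/2)*(o - 3/2)*(o - 1)*(o + 1/4)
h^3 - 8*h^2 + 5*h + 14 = (h - 7)*(h - 2)*(h + 1)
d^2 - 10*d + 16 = (d - 8)*(d - 2)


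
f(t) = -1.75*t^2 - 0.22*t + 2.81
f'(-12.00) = 41.78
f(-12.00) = -246.55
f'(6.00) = -21.22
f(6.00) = -61.51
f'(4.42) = -15.69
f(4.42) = -32.35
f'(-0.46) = 1.39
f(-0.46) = 2.54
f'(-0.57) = 1.78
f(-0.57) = 2.37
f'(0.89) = -3.34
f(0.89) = 1.23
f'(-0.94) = 3.07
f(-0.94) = 1.47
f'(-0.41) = 1.22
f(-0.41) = 2.61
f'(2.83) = -10.12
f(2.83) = -11.83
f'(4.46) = -15.83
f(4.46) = -32.98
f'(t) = -3.5*t - 0.22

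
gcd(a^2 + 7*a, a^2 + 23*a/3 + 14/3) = a + 7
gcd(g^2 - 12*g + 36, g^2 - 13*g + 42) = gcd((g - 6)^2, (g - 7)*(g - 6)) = g - 6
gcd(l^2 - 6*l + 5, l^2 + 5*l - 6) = l - 1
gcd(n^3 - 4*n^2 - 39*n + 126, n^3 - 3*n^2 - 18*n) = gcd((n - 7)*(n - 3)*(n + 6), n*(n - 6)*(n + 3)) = 1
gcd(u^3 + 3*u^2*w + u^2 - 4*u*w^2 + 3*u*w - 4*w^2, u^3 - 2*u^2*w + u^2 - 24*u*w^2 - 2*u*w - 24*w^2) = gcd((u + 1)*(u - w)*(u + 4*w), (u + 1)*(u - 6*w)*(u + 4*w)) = u^2 + 4*u*w + u + 4*w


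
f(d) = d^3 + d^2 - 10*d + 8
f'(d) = 3*d^2 + 2*d - 10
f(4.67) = 84.96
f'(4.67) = 64.77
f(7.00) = 330.00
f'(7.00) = 151.00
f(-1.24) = 20.03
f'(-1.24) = -7.87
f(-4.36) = -12.27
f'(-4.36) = 38.31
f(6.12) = 213.48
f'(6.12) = 114.60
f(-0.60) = 14.14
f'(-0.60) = -10.12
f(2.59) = 6.18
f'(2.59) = 15.30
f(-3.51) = 12.18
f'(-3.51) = 19.94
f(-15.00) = -2992.00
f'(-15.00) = 635.00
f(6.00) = 200.00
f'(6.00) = 110.00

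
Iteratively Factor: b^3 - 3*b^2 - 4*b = (b + 1)*(b^2 - 4*b) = b*(b + 1)*(b - 4)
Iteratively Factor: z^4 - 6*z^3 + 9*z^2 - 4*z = (z - 1)*(z^3 - 5*z^2 + 4*z) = z*(z - 1)*(z^2 - 5*z + 4) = z*(z - 1)^2*(z - 4)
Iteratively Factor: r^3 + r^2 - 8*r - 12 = (r + 2)*(r^2 - r - 6) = (r + 2)^2*(r - 3)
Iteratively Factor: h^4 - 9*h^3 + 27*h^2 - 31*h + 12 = (h - 3)*(h^3 - 6*h^2 + 9*h - 4) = (h - 4)*(h - 3)*(h^2 - 2*h + 1) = (h - 4)*(h - 3)*(h - 1)*(h - 1)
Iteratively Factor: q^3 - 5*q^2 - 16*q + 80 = (q - 5)*(q^2 - 16) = (q - 5)*(q - 4)*(q + 4)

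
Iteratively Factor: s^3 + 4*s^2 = (s)*(s^2 + 4*s) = s^2*(s + 4)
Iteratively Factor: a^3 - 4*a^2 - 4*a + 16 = (a - 2)*(a^2 - 2*a - 8) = (a - 4)*(a - 2)*(a + 2)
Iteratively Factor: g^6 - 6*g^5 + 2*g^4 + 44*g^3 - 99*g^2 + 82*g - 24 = (g - 1)*(g^5 - 5*g^4 - 3*g^3 + 41*g^2 - 58*g + 24) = (g - 1)^2*(g^4 - 4*g^3 - 7*g^2 + 34*g - 24) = (g - 1)^3*(g^3 - 3*g^2 - 10*g + 24) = (g - 1)^3*(g + 3)*(g^2 - 6*g + 8) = (g - 4)*(g - 1)^3*(g + 3)*(g - 2)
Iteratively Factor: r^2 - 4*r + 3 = (r - 3)*(r - 1)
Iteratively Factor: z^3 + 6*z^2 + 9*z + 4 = (z + 1)*(z^2 + 5*z + 4) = (z + 1)^2*(z + 4)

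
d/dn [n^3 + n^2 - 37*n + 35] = 3*n^2 + 2*n - 37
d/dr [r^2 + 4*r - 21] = 2*r + 4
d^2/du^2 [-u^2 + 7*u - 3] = -2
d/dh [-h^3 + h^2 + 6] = h*(2 - 3*h)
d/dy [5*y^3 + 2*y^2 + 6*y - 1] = 15*y^2 + 4*y + 6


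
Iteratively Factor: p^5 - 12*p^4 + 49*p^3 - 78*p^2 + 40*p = (p - 2)*(p^4 - 10*p^3 + 29*p^2 - 20*p) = (p - 4)*(p - 2)*(p^3 - 6*p^2 + 5*p) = (p - 5)*(p - 4)*(p - 2)*(p^2 - p) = p*(p - 5)*(p - 4)*(p - 2)*(p - 1)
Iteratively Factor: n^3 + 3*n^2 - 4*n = (n - 1)*(n^2 + 4*n) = (n - 1)*(n + 4)*(n)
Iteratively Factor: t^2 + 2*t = (t + 2)*(t)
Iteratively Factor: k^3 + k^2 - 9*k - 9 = (k + 3)*(k^2 - 2*k - 3) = (k - 3)*(k + 3)*(k + 1)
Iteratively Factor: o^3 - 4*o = (o)*(o^2 - 4) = o*(o - 2)*(o + 2)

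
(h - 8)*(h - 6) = h^2 - 14*h + 48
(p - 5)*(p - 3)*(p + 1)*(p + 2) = p^4 - 5*p^3 - 7*p^2 + 29*p + 30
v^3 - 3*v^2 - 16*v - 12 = (v - 6)*(v + 1)*(v + 2)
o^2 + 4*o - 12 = (o - 2)*(o + 6)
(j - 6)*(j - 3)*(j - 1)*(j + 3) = j^4 - 7*j^3 - 3*j^2 + 63*j - 54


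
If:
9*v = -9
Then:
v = -1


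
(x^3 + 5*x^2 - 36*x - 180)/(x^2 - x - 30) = x + 6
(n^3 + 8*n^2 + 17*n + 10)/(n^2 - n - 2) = (n^2 + 7*n + 10)/(n - 2)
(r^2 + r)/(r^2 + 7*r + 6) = r/(r + 6)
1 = 1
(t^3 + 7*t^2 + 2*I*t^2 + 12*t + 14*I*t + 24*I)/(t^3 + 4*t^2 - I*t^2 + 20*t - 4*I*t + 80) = (t^2 + t*(3 + 2*I) + 6*I)/(t^2 - I*t + 20)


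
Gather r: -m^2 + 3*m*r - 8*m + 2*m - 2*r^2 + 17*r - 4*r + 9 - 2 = -m^2 - 6*m - 2*r^2 + r*(3*m + 13) + 7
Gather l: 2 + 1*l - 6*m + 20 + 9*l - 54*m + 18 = 10*l - 60*m + 40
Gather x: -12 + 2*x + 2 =2*x - 10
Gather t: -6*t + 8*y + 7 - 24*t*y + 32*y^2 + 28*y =t*(-24*y - 6) + 32*y^2 + 36*y + 7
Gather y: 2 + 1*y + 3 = y + 5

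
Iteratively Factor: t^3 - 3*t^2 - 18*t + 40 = (t - 2)*(t^2 - t - 20) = (t - 2)*(t + 4)*(t - 5)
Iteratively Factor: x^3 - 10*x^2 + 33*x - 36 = (x - 3)*(x^2 - 7*x + 12) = (x - 4)*(x - 3)*(x - 3)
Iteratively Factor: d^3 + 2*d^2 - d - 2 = (d + 2)*(d^2 - 1) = (d - 1)*(d + 2)*(d + 1)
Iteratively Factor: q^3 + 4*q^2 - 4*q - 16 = (q - 2)*(q^2 + 6*q + 8) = (q - 2)*(q + 4)*(q + 2)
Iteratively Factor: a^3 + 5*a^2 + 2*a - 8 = (a + 2)*(a^2 + 3*a - 4) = (a + 2)*(a + 4)*(a - 1)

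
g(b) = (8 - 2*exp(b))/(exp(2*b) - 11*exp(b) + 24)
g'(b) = (8 - 2*exp(b))*(-2*exp(2*b) + 11*exp(b))/(exp(2*b) - 11*exp(b) + 24)^2 - 2*exp(b)/(exp(2*b) - 11*exp(b) + 24)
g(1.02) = 2.07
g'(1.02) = 21.73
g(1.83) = 0.78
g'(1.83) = 3.44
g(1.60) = 0.32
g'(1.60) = 1.37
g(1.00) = 1.72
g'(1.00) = 13.86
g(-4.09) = 0.33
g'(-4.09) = 0.00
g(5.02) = -0.01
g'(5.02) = 0.01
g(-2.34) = 0.34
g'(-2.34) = 0.01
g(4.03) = -0.04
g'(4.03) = 0.05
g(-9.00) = 0.33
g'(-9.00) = 0.00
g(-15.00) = 0.33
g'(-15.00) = 0.00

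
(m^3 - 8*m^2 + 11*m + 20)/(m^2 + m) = m - 9 + 20/m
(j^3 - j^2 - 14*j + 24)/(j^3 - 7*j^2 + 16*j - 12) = (j + 4)/(j - 2)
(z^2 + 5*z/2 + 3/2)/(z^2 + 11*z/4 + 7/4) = 2*(2*z + 3)/(4*z + 7)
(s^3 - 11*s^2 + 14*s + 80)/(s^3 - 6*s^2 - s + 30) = (s - 8)/(s - 3)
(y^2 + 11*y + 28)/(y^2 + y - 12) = (y + 7)/(y - 3)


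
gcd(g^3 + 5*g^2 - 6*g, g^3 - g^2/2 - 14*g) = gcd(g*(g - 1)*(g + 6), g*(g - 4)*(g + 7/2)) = g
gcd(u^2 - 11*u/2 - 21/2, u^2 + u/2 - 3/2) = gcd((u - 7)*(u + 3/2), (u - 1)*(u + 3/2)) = u + 3/2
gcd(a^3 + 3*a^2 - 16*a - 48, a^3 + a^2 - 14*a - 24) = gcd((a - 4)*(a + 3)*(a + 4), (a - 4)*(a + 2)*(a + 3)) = a^2 - a - 12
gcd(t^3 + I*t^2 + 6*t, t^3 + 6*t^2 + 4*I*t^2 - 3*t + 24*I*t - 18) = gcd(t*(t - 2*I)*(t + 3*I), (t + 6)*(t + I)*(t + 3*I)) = t + 3*I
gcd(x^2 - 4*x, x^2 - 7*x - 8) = 1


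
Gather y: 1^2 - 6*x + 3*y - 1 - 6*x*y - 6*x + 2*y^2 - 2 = -12*x + 2*y^2 + y*(3 - 6*x) - 2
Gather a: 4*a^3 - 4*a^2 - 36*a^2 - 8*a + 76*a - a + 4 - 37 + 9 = 4*a^3 - 40*a^2 + 67*a - 24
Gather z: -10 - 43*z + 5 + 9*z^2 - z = 9*z^2 - 44*z - 5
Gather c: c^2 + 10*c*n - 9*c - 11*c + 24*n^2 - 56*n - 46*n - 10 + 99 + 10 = c^2 + c*(10*n - 20) + 24*n^2 - 102*n + 99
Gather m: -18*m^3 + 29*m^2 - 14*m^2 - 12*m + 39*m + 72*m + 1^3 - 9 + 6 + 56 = -18*m^3 + 15*m^2 + 99*m + 54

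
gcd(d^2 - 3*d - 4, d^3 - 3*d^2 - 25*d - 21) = d + 1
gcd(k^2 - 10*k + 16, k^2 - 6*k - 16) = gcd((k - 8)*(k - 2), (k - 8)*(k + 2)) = k - 8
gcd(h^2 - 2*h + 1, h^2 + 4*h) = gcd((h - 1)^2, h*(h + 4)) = 1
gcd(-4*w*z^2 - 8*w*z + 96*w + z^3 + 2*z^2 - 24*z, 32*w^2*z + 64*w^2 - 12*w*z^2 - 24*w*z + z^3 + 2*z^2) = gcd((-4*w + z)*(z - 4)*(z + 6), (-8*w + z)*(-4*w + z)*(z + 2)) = -4*w + z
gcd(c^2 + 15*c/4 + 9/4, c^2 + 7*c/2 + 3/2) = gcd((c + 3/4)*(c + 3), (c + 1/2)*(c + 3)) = c + 3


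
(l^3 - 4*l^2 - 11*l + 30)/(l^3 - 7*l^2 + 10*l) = (l + 3)/l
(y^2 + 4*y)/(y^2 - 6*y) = (y + 4)/(y - 6)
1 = 1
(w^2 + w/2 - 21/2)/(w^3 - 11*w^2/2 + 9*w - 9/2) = (2*w + 7)/(2*w^2 - 5*w + 3)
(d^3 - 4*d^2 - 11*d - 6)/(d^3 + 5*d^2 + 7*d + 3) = (d - 6)/(d + 3)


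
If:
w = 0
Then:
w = 0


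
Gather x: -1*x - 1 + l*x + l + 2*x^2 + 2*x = l + 2*x^2 + x*(l + 1) - 1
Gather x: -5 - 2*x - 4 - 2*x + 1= -4*x - 8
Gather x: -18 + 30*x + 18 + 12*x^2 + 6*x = 12*x^2 + 36*x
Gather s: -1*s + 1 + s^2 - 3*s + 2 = s^2 - 4*s + 3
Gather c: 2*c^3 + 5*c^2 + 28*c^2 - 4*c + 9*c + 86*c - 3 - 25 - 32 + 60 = 2*c^3 + 33*c^2 + 91*c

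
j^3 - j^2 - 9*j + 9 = (j - 3)*(j - 1)*(j + 3)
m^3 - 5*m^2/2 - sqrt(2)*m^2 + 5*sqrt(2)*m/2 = m*(m - 5/2)*(m - sqrt(2))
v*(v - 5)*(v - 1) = v^3 - 6*v^2 + 5*v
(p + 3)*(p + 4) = p^2 + 7*p + 12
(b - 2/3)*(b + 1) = b^2 + b/3 - 2/3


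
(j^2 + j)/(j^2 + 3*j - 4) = j*(j + 1)/(j^2 + 3*j - 4)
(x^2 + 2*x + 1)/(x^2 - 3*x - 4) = (x + 1)/(x - 4)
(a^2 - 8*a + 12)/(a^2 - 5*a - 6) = (a - 2)/(a + 1)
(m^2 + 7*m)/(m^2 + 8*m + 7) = m/(m + 1)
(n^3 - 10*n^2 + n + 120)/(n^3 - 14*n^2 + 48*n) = (n^2 - 2*n - 15)/(n*(n - 6))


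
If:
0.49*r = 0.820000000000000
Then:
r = 1.67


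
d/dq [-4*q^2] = -8*q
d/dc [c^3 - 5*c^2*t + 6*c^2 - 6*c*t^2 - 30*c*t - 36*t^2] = 3*c^2 - 10*c*t + 12*c - 6*t^2 - 30*t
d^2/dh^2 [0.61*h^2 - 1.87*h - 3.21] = 1.22000000000000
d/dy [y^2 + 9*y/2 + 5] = 2*y + 9/2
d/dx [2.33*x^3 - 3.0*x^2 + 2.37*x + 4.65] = 6.99*x^2 - 6.0*x + 2.37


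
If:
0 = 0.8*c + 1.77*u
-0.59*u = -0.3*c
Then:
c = 0.00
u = 0.00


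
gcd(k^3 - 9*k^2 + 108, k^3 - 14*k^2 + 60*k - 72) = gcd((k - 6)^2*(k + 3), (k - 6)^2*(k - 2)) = k^2 - 12*k + 36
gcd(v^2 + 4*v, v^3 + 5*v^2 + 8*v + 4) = 1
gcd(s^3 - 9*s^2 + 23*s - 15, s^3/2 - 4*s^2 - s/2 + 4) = s - 1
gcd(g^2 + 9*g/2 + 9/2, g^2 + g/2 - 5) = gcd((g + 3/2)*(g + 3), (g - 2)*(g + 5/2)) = 1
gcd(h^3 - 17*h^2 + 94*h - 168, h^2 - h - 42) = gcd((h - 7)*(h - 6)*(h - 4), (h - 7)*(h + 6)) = h - 7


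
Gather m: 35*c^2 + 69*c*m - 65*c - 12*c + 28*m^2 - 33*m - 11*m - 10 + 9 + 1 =35*c^2 - 77*c + 28*m^2 + m*(69*c - 44)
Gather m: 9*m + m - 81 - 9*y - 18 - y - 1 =10*m - 10*y - 100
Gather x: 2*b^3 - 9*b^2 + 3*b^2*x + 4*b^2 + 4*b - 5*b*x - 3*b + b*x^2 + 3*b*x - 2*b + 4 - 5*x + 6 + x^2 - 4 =2*b^3 - 5*b^2 - b + x^2*(b + 1) + x*(3*b^2 - 2*b - 5) + 6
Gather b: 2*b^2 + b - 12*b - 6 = 2*b^2 - 11*b - 6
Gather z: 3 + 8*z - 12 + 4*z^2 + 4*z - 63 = 4*z^2 + 12*z - 72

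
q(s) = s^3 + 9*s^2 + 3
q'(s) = 3*s^2 + 18*s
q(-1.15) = 13.38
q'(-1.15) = -16.73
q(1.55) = 28.35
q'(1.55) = 35.11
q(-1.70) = 24.10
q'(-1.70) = -21.93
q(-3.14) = 60.78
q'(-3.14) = -26.94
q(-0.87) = 9.15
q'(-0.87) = -13.39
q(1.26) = 19.29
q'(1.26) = 27.44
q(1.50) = 26.62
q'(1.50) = 33.75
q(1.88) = 41.45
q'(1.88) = 44.44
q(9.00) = 1461.00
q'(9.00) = 405.00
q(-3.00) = 57.00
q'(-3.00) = -27.00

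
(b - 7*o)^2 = b^2 - 14*b*o + 49*o^2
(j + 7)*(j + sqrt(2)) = j^2 + sqrt(2)*j + 7*j + 7*sqrt(2)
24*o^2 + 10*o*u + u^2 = (4*o + u)*(6*o + u)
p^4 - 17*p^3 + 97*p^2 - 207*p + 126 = (p - 7)*(p - 6)*(p - 3)*(p - 1)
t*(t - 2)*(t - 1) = t^3 - 3*t^2 + 2*t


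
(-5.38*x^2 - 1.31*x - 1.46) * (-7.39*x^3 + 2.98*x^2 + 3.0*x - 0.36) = 39.7582*x^5 - 6.3515*x^4 - 9.2544*x^3 - 6.344*x^2 - 3.9084*x + 0.5256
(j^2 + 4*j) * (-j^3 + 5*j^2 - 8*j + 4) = -j^5 + j^4 + 12*j^3 - 28*j^2 + 16*j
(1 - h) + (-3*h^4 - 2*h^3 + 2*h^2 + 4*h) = -3*h^4 - 2*h^3 + 2*h^2 + 3*h + 1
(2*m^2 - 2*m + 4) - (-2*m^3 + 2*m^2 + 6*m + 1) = 2*m^3 - 8*m + 3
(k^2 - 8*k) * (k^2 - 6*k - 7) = k^4 - 14*k^3 + 41*k^2 + 56*k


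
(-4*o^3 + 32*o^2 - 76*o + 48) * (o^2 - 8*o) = -4*o^5 + 64*o^4 - 332*o^3 + 656*o^2 - 384*o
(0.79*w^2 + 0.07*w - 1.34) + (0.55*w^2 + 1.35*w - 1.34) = 1.34*w^2 + 1.42*w - 2.68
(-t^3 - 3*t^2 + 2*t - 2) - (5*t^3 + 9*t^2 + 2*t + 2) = -6*t^3 - 12*t^2 - 4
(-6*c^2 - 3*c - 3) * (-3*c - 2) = 18*c^3 + 21*c^2 + 15*c + 6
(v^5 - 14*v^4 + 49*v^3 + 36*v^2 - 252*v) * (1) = v^5 - 14*v^4 + 49*v^3 + 36*v^2 - 252*v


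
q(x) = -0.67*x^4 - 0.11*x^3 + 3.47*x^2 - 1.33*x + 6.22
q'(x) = -2.68*x^3 - 0.33*x^2 + 6.94*x - 1.33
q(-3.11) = -15.45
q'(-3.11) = 54.51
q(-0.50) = 7.72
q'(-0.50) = -4.55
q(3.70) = -82.34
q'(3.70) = -115.92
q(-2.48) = 7.19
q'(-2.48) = 20.31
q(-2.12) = 12.15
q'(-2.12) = 8.01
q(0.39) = 6.21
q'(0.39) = 1.17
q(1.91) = 6.66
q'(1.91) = -7.95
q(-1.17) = 11.45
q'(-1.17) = -5.61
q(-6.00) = -705.44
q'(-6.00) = 524.03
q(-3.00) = -9.86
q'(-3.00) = 47.24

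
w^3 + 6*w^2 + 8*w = w*(w + 2)*(w + 4)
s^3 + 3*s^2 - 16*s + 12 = (s - 2)*(s - 1)*(s + 6)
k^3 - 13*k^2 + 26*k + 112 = (k - 8)*(k - 7)*(k + 2)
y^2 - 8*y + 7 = (y - 7)*(y - 1)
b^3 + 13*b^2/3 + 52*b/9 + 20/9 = (b + 2/3)*(b + 5/3)*(b + 2)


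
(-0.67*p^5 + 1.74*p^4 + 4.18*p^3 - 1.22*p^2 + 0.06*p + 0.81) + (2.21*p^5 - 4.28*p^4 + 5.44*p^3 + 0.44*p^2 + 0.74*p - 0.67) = 1.54*p^5 - 2.54*p^4 + 9.62*p^3 - 0.78*p^2 + 0.8*p + 0.14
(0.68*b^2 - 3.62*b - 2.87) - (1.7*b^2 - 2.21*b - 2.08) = -1.02*b^2 - 1.41*b - 0.79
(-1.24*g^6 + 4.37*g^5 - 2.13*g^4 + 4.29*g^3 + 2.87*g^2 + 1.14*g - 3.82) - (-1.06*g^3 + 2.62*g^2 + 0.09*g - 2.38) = -1.24*g^6 + 4.37*g^5 - 2.13*g^4 + 5.35*g^3 + 0.25*g^2 + 1.05*g - 1.44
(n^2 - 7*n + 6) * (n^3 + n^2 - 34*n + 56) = n^5 - 6*n^4 - 35*n^3 + 300*n^2 - 596*n + 336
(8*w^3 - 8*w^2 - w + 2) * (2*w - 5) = 16*w^4 - 56*w^3 + 38*w^2 + 9*w - 10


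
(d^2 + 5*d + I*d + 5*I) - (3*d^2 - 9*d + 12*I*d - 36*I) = -2*d^2 + 14*d - 11*I*d + 41*I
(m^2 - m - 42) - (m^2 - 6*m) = 5*m - 42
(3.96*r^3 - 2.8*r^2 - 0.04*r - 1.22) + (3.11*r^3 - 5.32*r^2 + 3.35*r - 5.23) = 7.07*r^3 - 8.12*r^2 + 3.31*r - 6.45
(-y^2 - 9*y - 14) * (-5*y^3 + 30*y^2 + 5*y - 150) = 5*y^5 + 15*y^4 - 205*y^3 - 315*y^2 + 1280*y + 2100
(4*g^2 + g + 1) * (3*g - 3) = 12*g^3 - 9*g^2 - 3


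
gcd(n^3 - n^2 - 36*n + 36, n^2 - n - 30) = n - 6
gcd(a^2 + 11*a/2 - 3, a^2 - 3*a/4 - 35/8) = 1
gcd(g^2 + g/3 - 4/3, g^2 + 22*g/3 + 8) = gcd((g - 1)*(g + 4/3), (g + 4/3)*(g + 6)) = g + 4/3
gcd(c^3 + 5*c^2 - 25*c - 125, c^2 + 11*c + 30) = c + 5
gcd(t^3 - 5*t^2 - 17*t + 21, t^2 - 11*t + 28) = t - 7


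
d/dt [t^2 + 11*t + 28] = 2*t + 11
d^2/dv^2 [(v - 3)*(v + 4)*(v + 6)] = 6*v + 14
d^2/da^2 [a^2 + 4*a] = 2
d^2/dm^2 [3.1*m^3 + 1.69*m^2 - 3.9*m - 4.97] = 18.6*m + 3.38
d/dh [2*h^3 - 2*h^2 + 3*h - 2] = 6*h^2 - 4*h + 3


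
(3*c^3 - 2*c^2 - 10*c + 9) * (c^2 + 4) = 3*c^5 - 2*c^4 + 2*c^3 + c^2 - 40*c + 36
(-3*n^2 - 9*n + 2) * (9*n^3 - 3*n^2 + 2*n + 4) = -27*n^5 - 72*n^4 + 39*n^3 - 36*n^2 - 32*n + 8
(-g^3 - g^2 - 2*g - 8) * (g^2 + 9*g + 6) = -g^5 - 10*g^4 - 17*g^3 - 32*g^2 - 84*g - 48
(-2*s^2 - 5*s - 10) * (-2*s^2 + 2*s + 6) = 4*s^4 + 6*s^3 - 2*s^2 - 50*s - 60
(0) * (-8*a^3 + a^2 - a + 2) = 0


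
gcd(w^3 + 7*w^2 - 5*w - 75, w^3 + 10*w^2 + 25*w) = w^2 + 10*w + 25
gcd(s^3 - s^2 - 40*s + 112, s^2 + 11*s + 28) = s + 7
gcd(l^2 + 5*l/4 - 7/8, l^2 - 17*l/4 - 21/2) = l + 7/4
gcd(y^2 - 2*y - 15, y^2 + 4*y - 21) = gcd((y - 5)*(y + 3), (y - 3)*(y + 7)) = 1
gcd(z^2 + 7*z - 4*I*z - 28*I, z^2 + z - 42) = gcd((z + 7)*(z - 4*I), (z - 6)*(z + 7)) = z + 7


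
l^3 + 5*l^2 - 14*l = l*(l - 2)*(l + 7)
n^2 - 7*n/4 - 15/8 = (n - 5/2)*(n + 3/4)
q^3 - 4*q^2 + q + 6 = (q - 3)*(q - 2)*(q + 1)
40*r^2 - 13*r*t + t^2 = (-8*r + t)*(-5*r + t)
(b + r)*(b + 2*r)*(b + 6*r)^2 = b^4 + 15*b^3*r + 74*b^2*r^2 + 132*b*r^3 + 72*r^4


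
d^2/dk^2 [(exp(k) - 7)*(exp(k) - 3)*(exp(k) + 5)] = (9*exp(2*k) - 20*exp(k) - 29)*exp(k)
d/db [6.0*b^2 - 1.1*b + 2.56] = 12.0*b - 1.1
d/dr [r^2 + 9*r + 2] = 2*r + 9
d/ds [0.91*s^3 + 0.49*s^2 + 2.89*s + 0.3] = 2.73*s^2 + 0.98*s + 2.89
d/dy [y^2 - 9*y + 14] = 2*y - 9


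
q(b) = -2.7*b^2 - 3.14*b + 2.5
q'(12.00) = -67.94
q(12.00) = -423.98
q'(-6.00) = 29.26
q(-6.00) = -75.86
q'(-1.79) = 6.53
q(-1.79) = -0.53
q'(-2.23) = 8.90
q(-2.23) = -3.92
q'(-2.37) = 9.66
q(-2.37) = -5.22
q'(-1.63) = 5.66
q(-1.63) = 0.44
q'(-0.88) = 1.61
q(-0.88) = 3.17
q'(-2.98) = 12.95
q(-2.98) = -12.12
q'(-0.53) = -0.28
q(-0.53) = 3.41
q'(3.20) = -20.42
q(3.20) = -35.20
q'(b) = -5.4*b - 3.14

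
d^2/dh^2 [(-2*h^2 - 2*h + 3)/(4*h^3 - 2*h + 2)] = (-8*h^6 - 24*h^5 + 60*h^4 + 24*h^3 + 6*h^2 - 18*h - 1)/(8*h^9 - 12*h^7 + 12*h^6 + 6*h^5 - 12*h^4 + 5*h^3 + 3*h^2 - 3*h + 1)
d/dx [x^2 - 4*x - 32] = 2*x - 4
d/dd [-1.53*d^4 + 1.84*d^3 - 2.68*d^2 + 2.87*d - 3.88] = -6.12*d^3 + 5.52*d^2 - 5.36*d + 2.87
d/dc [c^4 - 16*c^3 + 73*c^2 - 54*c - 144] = 4*c^3 - 48*c^2 + 146*c - 54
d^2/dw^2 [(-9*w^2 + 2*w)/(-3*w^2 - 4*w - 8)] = 4*(-63*w^3 - 324*w^2 + 72*w + 320)/(27*w^6 + 108*w^5 + 360*w^4 + 640*w^3 + 960*w^2 + 768*w + 512)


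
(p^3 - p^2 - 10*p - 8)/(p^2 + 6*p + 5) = (p^2 - 2*p - 8)/(p + 5)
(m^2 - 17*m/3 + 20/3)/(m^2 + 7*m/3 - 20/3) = (m - 4)/(m + 4)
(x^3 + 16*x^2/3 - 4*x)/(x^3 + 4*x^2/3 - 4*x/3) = (x + 6)/(x + 2)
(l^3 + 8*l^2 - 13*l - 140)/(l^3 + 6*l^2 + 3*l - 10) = (l^2 + 3*l - 28)/(l^2 + l - 2)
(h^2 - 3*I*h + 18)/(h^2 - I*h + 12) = (h - 6*I)/(h - 4*I)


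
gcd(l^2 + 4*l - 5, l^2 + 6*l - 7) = l - 1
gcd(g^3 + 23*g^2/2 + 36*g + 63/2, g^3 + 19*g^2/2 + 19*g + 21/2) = g^2 + 17*g/2 + 21/2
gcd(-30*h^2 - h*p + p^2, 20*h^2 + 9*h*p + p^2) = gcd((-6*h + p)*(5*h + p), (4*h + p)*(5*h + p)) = 5*h + p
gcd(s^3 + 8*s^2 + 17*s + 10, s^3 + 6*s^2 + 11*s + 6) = s^2 + 3*s + 2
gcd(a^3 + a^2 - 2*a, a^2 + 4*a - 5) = a - 1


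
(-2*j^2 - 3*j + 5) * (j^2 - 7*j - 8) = -2*j^4 + 11*j^3 + 42*j^2 - 11*j - 40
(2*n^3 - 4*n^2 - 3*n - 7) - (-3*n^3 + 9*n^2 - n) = 5*n^3 - 13*n^2 - 2*n - 7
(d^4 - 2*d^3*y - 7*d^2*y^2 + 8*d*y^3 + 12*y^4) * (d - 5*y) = d^5 - 7*d^4*y + 3*d^3*y^2 + 43*d^2*y^3 - 28*d*y^4 - 60*y^5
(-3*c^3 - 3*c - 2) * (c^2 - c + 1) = -3*c^5 + 3*c^4 - 6*c^3 + c^2 - c - 2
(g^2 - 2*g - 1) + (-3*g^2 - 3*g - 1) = -2*g^2 - 5*g - 2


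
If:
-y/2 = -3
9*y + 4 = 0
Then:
No Solution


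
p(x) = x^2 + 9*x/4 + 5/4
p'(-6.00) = -9.75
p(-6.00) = 23.75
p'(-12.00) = -21.75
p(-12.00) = 118.25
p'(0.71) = 3.67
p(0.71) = 3.35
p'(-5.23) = -8.21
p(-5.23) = 16.84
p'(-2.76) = -3.27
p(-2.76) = 2.66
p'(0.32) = 2.89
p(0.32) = 2.07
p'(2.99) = 8.23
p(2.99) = 16.92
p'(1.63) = 5.51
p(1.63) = 7.57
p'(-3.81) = -5.37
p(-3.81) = 7.19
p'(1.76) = 5.77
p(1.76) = 8.31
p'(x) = 2*x + 9/4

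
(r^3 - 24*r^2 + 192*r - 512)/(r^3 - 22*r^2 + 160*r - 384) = (r - 8)/(r - 6)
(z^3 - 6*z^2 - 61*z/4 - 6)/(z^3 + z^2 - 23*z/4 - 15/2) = (2*z^2 - 15*z - 8)/(2*z^2 - z - 10)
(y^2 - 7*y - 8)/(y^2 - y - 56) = (y + 1)/(y + 7)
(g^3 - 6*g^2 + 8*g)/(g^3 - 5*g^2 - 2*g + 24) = g*(g - 2)/(g^2 - g - 6)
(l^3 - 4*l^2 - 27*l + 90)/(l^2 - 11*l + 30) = (l^2 + 2*l - 15)/(l - 5)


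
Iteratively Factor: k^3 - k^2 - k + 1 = (k - 1)*(k^2 - 1) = (k - 1)*(k + 1)*(k - 1)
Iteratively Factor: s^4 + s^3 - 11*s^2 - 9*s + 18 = (s + 2)*(s^3 - s^2 - 9*s + 9) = (s - 3)*(s + 2)*(s^2 + 2*s - 3) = (s - 3)*(s + 2)*(s + 3)*(s - 1)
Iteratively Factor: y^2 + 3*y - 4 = (y + 4)*(y - 1)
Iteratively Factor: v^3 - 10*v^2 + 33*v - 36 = (v - 3)*(v^2 - 7*v + 12) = (v - 4)*(v - 3)*(v - 3)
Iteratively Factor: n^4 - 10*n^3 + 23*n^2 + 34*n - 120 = (n + 2)*(n^3 - 12*n^2 + 47*n - 60) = (n - 4)*(n + 2)*(n^2 - 8*n + 15) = (n - 4)*(n - 3)*(n + 2)*(n - 5)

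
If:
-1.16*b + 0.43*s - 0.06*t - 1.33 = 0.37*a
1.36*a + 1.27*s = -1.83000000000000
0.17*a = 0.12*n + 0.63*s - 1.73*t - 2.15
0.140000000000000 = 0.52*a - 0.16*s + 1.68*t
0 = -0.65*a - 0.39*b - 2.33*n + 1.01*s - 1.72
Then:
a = -14.88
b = 8.66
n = 8.25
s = 14.49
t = 6.07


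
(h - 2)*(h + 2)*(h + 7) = h^3 + 7*h^2 - 4*h - 28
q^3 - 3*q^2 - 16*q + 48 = (q - 4)*(q - 3)*(q + 4)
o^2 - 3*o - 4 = (o - 4)*(o + 1)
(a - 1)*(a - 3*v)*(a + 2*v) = a^3 - a^2*v - a^2 - 6*a*v^2 + a*v + 6*v^2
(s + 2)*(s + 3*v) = s^2 + 3*s*v + 2*s + 6*v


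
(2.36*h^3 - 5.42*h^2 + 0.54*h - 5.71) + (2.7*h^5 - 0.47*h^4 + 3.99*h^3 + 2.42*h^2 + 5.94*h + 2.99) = 2.7*h^5 - 0.47*h^4 + 6.35*h^3 - 3.0*h^2 + 6.48*h - 2.72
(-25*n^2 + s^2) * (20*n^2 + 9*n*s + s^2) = -500*n^4 - 225*n^3*s - 5*n^2*s^2 + 9*n*s^3 + s^4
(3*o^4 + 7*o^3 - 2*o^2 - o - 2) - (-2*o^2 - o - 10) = 3*o^4 + 7*o^3 + 8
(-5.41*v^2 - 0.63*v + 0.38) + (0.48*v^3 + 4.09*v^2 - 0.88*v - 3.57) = 0.48*v^3 - 1.32*v^2 - 1.51*v - 3.19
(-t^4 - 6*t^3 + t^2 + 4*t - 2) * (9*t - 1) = -9*t^5 - 53*t^4 + 15*t^3 + 35*t^2 - 22*t + 2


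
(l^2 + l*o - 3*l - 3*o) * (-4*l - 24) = -4*l^3 - 4*l^2*o - 12*l^2 - 12*l*o + 72*l + 72*o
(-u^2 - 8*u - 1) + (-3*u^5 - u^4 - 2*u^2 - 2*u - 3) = -3*u^5 - u^4 - 3*u^2 - 10*u - 4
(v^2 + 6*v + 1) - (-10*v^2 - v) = 11*v^2 + 7*v + 1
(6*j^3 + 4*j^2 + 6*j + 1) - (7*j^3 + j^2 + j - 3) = -j^3 + 3*j^2 + 5*j + 4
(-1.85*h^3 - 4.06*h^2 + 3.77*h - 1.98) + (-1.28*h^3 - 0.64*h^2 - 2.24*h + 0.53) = -3.13*h^3 - 4.7*h^2 + 1.53*h - 1.45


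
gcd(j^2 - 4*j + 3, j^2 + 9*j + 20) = 1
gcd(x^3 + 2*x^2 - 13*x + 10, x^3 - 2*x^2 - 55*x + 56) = x - 1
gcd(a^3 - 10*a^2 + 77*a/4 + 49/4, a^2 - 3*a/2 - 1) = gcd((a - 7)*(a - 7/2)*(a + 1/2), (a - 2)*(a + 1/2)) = a + 1/2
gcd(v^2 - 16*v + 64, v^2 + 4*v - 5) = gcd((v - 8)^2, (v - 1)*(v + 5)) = 1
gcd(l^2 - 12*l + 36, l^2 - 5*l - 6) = l - 6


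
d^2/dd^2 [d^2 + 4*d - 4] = 2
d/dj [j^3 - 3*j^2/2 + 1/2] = 3*j*(j - 1)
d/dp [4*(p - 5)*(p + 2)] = 8*p - 12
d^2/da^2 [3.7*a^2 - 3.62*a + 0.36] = 7.40000000000000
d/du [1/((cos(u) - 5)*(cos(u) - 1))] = 2*(cos(u) - 3)*sin(u)/((cos(u) - 5)^2*(cos(u) - 1)^2)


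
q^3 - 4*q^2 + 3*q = q*(q - 3)*(q - 1)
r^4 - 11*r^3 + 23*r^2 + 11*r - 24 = (r - 8)*(r - 3)*(r - 1)*(r + 1)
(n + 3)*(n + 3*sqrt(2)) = n^2 + 3*n + 3*sqrt(2)*n + 9*sqrt(2)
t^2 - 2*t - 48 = (t - 8)*(t + 6)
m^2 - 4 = (m - 2)*(m + 2)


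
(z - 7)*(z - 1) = z^2 - 8*z + 7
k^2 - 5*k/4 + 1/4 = (k - 1)*(k - 1/4)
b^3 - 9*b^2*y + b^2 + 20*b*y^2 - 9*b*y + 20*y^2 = (b + 1)*(b - 5*y)*(b - 4*y)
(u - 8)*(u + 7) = u^2 - u - 56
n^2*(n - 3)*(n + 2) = n^4 - n^3 - 6*n^2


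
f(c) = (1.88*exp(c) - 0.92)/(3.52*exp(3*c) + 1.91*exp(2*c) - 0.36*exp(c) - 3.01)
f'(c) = (1.88*exp(c) - 0.92)*(-10.56*exp(3*c) - 3.82*exp(2*c) + 0.36*exp(c))/(3.52*exp(3*c) + 1.91*exp(2*c) - 0.36*exp(c) - 3.01)^2 + 1.88*exp(c)/(3.52*exp(3*c) + 1.91*exp(2*c) - 0.36*exp(c) - 3.01) = (-13.2352*exp(3*c) + 6.1244*exp(2*c) + 3.5144*exp(c) - 5.99)*exp(c)/(12.3904*exp(6*c) + 13.4464*exp(5*c) + 1.1137*exp(4*c) - 22.5656*exp(3*c) - 11.3686*exp(2*c) + 2.1672*exp(c) + 9.0601)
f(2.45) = 0.00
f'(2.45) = -0.01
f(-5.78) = 0.30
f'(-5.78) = -0.00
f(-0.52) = -0.11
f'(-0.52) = -0.82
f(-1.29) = 0.14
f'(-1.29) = -0.16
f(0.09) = 0.33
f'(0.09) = -1.09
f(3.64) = 0.00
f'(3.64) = -0.00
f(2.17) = 0.01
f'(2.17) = -0.01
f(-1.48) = 0.17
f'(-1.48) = -0.13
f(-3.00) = 0.27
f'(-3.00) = -0.03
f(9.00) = 0.00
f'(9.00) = 0.00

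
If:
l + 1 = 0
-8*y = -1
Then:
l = -1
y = 1/8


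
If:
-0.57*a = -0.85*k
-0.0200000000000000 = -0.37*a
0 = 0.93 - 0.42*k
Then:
No Solution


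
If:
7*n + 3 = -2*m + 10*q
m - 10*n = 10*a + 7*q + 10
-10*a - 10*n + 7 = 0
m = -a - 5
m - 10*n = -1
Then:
No Solution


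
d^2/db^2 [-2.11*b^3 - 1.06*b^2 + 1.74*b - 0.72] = -12.66*b - 2.12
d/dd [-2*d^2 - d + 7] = -4*d - 1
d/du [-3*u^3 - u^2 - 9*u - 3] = -9*u^2 - 2*u - 9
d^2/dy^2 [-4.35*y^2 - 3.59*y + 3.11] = -8.70000000000000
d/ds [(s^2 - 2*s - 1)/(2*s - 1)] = 2*(s^2 - s + 2)/(4*s^2 - 4*s + 1)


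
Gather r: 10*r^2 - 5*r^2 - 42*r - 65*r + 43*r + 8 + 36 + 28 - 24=5*r^2 - 64*r + 48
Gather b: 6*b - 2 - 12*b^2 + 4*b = -12*b^2 + 10*b - 2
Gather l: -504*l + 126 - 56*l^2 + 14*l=-56*l^2 - 490*l + 126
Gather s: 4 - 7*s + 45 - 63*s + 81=130 - 70*s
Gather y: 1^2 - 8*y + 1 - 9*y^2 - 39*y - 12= -9*y^2 - 47*y - 10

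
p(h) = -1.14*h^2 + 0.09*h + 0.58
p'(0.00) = 0.09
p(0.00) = 0.58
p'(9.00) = -20.43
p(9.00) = -90.95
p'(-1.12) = 2.64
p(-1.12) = -0.95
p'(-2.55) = 5.90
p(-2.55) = -7.06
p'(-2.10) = 4.88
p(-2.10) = -4.64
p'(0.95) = -2.08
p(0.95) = -0.36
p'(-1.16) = 2.73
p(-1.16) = -1.06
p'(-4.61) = 10.60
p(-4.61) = -24.06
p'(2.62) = -5.88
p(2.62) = -7.01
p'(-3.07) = 7.09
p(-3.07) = -10.44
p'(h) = 0.09 - 2.28*h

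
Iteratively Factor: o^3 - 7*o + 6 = (o - 1)*(o^2 + o - 6) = (o - 1)*(o + 3)*(o - 2)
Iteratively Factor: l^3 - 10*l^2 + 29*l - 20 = (l - 5)*(l^2 - 5*l + 4) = (l - 5)*(l - 1)*(l - 4)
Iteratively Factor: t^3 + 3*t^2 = (t + 3)*(t^2) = t*(t + 3)*(t)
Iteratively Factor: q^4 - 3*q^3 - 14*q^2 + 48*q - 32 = (q - 1)*(q^3 - 2*q^2 - 16*q + 32) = (q - 1)*(q + 4)*(q^2 - 6*q + 8) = (q - 2)*(q - 1)*(q + 4)*(q - 4)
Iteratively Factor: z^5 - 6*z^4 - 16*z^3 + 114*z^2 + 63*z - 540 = (z + 3)*(z^4 - 9*z^3 + 11*z^2 + 81*z - 180) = (z - 5)*(z + 3)*(z^3 - 4*z^2 - 9*z + 36) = (z - 5)*(z + 3)^2*(z^2 - 7*z + 12) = (z - 5)*(z - 4)*(z + 3)^2*(z - 3)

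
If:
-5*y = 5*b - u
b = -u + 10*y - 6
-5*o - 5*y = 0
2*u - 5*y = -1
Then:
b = -7/16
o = -27/40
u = 19/16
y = 27/40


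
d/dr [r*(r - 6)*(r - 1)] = 3*r^2 - 14*r + 6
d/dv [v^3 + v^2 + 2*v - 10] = 3*v^2 + 2*v + 2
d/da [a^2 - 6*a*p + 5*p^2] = 2*a - 6*p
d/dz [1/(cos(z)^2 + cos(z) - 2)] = (2*cos(z) + 1)*sin(z)/(cos(z)^2 + cos(z) - 2)^2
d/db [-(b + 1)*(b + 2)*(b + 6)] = -3*b^2 - 18*b - 20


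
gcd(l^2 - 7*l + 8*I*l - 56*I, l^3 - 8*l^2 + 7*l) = l - 7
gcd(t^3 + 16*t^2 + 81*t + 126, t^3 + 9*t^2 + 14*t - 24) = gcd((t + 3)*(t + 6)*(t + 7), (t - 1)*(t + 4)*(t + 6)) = t + 6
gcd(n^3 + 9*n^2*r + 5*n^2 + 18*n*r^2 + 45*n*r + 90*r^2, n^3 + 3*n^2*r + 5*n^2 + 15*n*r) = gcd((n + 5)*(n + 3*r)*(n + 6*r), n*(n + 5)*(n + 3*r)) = n^2 + 3*n*r + 5*n + 15*r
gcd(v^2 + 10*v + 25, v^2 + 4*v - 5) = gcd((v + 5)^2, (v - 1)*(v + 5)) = v + 5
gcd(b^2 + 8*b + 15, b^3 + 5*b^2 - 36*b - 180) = b + 5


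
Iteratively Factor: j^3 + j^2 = (j)*(j^2 + j) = j^2*(j + 1)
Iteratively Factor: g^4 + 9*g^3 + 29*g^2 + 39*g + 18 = (g + 3)*(g^3 + 6*g^2 + 11*g + 6) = (g + 3)^2*(g^2 + 3*g + 2) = (g + 2)*(g + 3)^2*(g + 1)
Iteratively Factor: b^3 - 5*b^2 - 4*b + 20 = (b - 2)*(b^2 - 3*b - 10) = (b - 5)*(b - 2)*(b + 2)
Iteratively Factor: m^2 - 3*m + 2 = (m - 2)*(m - 1)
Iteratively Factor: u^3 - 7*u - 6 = (u + 2)*(u^2 - 2*u - 3) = (u - 3)*(u + 2)*(u + 1)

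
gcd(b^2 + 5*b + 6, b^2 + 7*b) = 1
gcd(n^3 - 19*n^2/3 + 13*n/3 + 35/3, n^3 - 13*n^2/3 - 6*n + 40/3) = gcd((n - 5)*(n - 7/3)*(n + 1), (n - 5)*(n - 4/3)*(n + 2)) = n - 5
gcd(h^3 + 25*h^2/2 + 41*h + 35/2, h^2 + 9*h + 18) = 1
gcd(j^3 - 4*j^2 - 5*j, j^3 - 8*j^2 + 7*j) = j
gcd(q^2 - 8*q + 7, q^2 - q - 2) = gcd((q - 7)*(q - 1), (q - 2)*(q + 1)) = 1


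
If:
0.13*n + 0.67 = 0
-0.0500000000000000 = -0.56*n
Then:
No Solution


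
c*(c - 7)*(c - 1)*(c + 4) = c^4 - 4*c^3 - 25*c^2 + 28*c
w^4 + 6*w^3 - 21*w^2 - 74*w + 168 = (w - 3)*(w - 2)*(w + 4)*(w + 7)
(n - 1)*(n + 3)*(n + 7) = n^3 + 9*n^2 + 11*n - 21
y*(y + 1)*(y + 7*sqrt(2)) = y^3 + y^2 + 7*sqrt(2)*y^2 + 7*sqrt(2)*y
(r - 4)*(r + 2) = r^2 - 2*r - 8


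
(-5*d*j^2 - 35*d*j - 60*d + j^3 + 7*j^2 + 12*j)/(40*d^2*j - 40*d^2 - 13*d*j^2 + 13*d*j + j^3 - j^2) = (-j^2 - 7*j - 12)/(8*d*j - 8*d - j^2 + j)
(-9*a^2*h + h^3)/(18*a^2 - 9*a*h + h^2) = h*(-3*a - h)/(6*a - h)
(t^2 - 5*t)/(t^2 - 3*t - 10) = t/(t + 2)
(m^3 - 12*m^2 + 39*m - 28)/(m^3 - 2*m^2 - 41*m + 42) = (m - 4)/(m + 6)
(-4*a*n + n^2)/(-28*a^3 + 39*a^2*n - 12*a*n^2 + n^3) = n/(7*a^2 - 8*a*n + n^2)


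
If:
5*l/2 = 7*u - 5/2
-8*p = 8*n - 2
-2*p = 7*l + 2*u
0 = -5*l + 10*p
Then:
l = -5/61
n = 71/244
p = -5/122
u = 20/61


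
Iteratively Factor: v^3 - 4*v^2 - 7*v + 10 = (v - 5)*(v^2 + v - 2) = (v - 5)*(v + 2)*(v - 1)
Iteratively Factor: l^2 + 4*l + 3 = (l + 3)*(l + 1)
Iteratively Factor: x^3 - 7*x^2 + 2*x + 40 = (x + 2)*(x^2 - 9*x + 20) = (x - 4)*(x + 2)*(x - 5)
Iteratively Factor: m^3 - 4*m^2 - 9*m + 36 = (m + 3)*(m^2 - 7*m + 12) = (m - 4)*(m + 3)*(m - 3)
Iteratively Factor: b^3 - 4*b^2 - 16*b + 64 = (b - 4)*(b^2 - 16) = (b - 4)^2*(b + 4)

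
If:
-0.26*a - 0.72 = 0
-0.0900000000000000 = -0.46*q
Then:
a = -2.77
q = 0.20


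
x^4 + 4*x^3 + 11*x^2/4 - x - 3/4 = (x - 1/2)*(x + 1/2)*(x + 1)*(x + 3)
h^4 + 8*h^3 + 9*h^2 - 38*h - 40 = (h - 2)*(h + 1)*(h + 4)*(h + 5)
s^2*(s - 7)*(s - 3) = s^4 - 10*s^3 + 21*s^2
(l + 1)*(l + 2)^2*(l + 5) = l^4 + 10*l^3 + 33*l^2 + 44*l + 20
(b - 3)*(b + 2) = b^2 - b - 6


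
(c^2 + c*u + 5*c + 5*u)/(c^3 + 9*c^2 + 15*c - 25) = (c + u)/(c^2 + 4*c - 5)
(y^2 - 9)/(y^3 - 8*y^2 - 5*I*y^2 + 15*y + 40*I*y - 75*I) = (y + 3)/(y^2 - 5*y*(1 + I) + 25*I)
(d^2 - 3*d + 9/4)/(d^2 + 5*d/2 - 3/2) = (4*d^2 - 12*d + 9)/(2*(2*d^2 + 5*d - 3))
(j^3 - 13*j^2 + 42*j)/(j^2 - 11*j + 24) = j*(j^2 - 13*j + 42)/(j^2 - 11*j + 24)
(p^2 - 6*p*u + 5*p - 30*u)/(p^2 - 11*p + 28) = (p^2 - 6*p*u + 5*p - 30*u)/(p^2 - 11*p + 28)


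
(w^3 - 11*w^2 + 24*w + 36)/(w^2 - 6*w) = w - 5 - 6/w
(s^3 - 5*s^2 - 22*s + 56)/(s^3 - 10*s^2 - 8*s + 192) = (s^2 - 9*s + 14)/(s^2 - 14*s + 48)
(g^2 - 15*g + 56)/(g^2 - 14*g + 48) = (g - 7)/(g - 6)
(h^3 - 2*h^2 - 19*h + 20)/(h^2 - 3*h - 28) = (h^2 - 6*h + 5)/(h - 7)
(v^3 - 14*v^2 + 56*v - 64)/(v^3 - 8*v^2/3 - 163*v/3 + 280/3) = 3*(v^2 - 6*v + 8)/(3*v^2 + 16*v - 35)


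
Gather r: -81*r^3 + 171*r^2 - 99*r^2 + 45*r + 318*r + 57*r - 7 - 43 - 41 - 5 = -81*r^3 + 72*r^2 + 420*r - 96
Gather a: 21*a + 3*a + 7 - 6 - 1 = 24*a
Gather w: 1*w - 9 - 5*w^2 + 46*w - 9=-5*w^2 + 47*w - 18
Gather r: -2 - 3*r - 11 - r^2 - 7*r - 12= -r^2 - 10*r - 25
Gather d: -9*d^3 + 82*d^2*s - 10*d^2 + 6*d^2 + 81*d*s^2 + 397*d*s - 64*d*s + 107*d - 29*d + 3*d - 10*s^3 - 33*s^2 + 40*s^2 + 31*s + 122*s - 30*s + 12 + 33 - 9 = -9*d^3 + d^2*(82*s - 4) + d*(81*s^2 + 333*s + 81) - 10*s^3 + 7*s^2 + 123*s + 36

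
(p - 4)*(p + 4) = p^2 - 16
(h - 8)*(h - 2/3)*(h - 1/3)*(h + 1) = h^4 - 8*h^3 - 7*h^2/9 + 58*h/9 - 16/9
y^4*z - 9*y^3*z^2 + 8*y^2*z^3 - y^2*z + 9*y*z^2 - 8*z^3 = (y - 1)*(y - 8*z)*(y - z)*(y*z + z)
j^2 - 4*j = j*(j - 4)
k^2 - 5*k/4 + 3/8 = (k - 3/4)*(k - 1/2)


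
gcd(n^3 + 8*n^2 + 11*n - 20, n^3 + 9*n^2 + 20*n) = n^2 + 9*n + 20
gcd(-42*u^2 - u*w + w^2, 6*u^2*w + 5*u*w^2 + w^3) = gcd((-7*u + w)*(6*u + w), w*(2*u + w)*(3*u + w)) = 1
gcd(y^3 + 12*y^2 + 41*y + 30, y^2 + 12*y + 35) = y + 5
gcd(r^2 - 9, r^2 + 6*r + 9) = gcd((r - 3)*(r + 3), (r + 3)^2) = r + 3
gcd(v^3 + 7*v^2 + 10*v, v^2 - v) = v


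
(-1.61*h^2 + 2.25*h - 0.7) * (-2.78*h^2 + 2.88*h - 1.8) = 4.4758*h^4 - 10.8918*h^3 + 11.324*h^2 - 6.066*h + 1.26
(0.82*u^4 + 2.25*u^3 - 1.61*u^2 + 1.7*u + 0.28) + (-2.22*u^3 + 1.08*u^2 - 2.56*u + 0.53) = 0.82*u^4 + 0.0299999999999998*u^3 - 0.53*u^2 - 0.86*u + 0.81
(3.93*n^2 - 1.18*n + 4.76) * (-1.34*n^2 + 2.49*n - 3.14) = -5.2662*n^4 + 11.3669*n^3 - 21.6568*n^2 + 15.5576*n - 14.9464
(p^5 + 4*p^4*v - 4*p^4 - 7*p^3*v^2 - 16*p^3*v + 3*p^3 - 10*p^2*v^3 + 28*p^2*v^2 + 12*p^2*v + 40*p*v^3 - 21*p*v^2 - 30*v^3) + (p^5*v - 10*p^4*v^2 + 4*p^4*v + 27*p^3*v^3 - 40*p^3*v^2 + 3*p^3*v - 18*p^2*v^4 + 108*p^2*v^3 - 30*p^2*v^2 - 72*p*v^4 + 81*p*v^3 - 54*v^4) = p^5*v + p^5 - 10*p^4*v^2 + 8*p^4*v - 4*p^4 + 27*p^3*v^3 - 47*p^3*v^2 - 13*p^3*v + 3*p^3 - 18*p^2*v^4 + 98*p^2*v^3 - 2*p^2*v^2 + 12*p^2*v - 72*p*v^4 + 121*p*v^3 - 21*p*v^2 - 54*v^4 - 30*v^3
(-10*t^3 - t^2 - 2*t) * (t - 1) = -10*t^4 + 9*t^3 - t^2 + 2*t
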